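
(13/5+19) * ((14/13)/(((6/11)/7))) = 298.52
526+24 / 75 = 13158 / 25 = 526.32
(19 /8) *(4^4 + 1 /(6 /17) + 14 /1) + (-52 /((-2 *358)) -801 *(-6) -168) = 45417757 /8592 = 5286.05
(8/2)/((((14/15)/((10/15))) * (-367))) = -20/2569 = -0.01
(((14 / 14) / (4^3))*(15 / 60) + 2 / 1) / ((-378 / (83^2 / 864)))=-130891 / 3096576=-0.04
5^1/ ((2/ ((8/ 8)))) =5/ 2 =2.50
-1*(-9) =9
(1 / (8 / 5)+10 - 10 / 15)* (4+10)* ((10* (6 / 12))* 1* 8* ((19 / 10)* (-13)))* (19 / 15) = -7851389 / 45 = -174475.31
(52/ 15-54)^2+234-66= 612364/ 225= 2721.62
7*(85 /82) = 595 /82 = 7.26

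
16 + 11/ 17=283/ 17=16.65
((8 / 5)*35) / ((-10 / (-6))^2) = 504 / 25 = 20.16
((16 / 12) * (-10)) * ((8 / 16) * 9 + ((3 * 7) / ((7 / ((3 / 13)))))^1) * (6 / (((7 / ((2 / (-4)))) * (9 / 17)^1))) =5100 / 91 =56.04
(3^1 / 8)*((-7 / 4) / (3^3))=-7 / 288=-0.02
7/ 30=0.23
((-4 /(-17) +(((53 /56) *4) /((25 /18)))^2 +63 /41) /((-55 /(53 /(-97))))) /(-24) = -2602427041 /683273456250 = -0.00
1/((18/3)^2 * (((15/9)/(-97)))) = -97/60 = -1.62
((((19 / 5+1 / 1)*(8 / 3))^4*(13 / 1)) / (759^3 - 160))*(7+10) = 3707764736 / 273278324375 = 0.01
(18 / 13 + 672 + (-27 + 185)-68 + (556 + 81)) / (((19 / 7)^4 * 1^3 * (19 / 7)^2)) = 2141800045 / 611596453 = 3.50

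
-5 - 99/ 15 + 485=2367/ 5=473.40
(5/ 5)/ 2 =1/ 2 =0.50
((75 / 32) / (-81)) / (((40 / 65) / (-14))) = 2275 / 3456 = 0.66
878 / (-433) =-878 / 433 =-2.03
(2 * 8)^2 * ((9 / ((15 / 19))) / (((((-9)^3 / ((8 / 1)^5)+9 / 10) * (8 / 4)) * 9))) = 4194304 / 22707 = 184.71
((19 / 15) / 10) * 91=1729 / 150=11.53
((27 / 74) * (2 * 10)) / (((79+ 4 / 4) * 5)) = 27 / 1480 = 0.02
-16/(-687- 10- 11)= 4/177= 0.02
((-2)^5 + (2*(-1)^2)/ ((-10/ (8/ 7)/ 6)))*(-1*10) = 2336/ 7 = 333.71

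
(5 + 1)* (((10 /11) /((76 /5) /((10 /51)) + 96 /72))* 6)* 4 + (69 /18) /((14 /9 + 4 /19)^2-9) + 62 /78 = 1.80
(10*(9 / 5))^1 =18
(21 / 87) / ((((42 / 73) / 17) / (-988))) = -613054 / 87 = -7046.60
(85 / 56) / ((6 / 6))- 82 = -4507 / 56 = -80.48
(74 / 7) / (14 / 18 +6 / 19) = 12654 / 1309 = 9.67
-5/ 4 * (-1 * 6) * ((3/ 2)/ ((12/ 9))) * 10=675/ 8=84.38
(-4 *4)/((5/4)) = -64/5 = -12.80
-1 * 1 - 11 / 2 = -13 / 2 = -6.50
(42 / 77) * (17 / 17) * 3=18 / 11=1.64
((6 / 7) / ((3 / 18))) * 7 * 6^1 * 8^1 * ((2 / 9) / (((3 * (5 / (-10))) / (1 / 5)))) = -256 / 5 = -51.20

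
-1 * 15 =-15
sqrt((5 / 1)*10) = 7.07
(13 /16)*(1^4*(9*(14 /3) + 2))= 143 /4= 35.75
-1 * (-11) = 11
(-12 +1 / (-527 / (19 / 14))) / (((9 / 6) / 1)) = -88555 / 11067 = -8.00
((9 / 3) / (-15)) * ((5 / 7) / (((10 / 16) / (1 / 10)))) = -0.02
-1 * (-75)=75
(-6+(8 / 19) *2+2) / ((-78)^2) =-5 / 9633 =-0.00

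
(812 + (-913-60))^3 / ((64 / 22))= -45906091 / 32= -1434565.34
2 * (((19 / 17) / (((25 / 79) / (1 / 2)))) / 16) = 1501 / 6800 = 0.22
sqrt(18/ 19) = 0.97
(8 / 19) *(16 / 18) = 64 / 171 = 0.37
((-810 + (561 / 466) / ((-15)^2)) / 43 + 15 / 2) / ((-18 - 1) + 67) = -8518969 / 36068400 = -0.24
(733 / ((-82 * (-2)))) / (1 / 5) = 3665 / 164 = 22.35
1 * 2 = 2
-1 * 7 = -7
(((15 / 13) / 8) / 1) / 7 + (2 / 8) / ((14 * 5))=11 / 455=0.02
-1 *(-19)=19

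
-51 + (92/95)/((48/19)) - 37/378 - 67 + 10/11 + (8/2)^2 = -100.81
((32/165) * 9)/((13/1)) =96/715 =0.13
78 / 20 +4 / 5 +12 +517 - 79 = 4547 / 10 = 454.70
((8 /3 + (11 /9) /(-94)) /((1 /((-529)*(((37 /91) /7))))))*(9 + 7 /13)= -2724365870 /3502863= -777.75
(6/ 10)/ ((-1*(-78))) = 1/ 130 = 0.01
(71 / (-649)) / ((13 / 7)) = -497 / 8437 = -0.06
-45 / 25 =-9 / 5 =-1.80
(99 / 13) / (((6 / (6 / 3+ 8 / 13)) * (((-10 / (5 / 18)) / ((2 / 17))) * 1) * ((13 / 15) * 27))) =-55 / 118638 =-0.00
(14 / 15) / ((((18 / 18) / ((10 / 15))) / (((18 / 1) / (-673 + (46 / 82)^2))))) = -11767 / 706740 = -0.02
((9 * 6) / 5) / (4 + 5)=1.20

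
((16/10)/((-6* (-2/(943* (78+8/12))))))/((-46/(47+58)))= -67732/3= -22577.33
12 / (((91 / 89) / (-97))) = -103596 / 91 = -1138.42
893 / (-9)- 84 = -1649 / 9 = -183.22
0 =0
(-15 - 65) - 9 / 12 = -80.75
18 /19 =0.95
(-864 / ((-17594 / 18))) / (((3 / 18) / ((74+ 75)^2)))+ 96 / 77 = 79758203424 / 677369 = 117747.05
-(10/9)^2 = -100/81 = -1.23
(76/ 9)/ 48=19/ 108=0.18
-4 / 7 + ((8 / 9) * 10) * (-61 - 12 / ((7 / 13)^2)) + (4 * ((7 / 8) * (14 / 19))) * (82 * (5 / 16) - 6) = -57652411 / 67032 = -860.07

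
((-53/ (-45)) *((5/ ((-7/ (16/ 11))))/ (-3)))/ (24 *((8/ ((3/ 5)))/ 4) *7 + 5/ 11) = 848/ 1165185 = 0.00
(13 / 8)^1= 13 / 8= 1.62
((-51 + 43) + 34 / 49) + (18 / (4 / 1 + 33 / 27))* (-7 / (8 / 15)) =-484049 / 9212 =-52.55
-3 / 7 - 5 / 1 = -38 / 7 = -5.43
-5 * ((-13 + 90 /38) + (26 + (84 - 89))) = -985 /19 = -51.84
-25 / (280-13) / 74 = -25 / 19758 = -0.00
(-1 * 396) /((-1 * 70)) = 198 /35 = 5.66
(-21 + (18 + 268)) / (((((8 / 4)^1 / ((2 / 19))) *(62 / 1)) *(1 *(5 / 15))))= 795 / 1178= 0.67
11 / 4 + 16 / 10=87 / 20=4.35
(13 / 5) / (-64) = -13 / 320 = -0.04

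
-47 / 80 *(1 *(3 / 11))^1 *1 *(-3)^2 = -1269 / 880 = -1.44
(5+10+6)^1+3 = 24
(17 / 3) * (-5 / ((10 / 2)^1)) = -17 / 3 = -5.67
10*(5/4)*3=37.50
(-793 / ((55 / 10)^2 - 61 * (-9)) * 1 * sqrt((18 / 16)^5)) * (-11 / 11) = 192699 * sqrt(2) / 148288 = 1.84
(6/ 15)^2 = 4/ 25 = 0.16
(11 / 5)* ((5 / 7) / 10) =11 / 70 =0.16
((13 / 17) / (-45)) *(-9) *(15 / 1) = 39 / 17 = 2.29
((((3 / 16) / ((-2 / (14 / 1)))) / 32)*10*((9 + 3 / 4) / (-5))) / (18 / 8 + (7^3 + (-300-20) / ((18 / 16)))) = 7371 / 560384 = 0.01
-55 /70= -11 /14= -0.79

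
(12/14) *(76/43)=456/301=1.51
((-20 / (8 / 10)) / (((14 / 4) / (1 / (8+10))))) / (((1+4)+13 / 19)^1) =-475 / 6804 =-0.07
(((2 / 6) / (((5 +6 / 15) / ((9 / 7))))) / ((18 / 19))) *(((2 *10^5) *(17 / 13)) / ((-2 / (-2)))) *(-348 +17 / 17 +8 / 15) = -167863100000 / 22113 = -7591150.00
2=2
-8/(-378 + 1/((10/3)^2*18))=1600/75599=0.02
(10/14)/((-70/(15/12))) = -0.01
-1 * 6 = -6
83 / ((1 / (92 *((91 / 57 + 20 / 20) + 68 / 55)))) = 91754176 / 3135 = 29267.68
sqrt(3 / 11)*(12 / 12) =sqrt(33) / 11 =0.52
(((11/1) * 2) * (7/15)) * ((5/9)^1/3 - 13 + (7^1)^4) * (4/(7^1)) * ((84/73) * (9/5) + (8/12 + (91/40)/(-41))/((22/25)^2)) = 32062784625191/800028900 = 40077.03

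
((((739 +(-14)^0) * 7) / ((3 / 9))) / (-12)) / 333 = -35 / 9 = -3.89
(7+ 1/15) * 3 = 106/5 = 21.20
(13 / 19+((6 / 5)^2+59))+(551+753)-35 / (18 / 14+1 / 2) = 639124 / 475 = 1345.52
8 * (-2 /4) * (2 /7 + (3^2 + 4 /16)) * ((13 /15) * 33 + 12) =-7743 /5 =-1548.60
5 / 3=1.67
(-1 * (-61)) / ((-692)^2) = 61 / 478864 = 0.00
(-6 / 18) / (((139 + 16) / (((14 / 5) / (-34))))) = 7 / 39525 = 0.00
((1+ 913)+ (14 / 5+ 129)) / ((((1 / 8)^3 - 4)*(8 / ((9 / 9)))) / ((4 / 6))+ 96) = 74368 / 3415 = 21.78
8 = 8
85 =85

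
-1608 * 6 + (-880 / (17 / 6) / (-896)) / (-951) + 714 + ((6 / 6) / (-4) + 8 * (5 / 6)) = -2020651439 / 226338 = -8927.58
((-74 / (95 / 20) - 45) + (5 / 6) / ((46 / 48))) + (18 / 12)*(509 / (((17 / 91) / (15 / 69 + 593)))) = 18010884845 / 7429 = 2424402.32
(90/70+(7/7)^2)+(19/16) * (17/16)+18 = 38613/1792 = 21.55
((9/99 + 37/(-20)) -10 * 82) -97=-202127/220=-918.76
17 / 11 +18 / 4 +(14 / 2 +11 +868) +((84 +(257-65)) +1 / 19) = 488265 / 418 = 1168.10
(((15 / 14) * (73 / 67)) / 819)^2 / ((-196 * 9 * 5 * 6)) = -0.00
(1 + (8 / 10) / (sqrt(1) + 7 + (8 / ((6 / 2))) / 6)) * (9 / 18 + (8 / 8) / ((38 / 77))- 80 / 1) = -153088 / 1805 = -84.81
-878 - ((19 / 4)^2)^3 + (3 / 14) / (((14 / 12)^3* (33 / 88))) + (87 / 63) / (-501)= -182747268906887 / 14781247488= -12363.45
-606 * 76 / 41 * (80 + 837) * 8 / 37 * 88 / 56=-530933568 / 1517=-349989.17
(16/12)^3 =64/27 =2.37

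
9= 9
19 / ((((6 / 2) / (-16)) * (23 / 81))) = -8208 / 23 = -356.87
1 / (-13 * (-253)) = 0.00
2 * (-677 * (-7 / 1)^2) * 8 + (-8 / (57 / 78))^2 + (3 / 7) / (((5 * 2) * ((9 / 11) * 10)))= -402284362429 / 758100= -530648.15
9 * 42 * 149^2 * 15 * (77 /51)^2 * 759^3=36259337461564470330 /289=125464835507143495.95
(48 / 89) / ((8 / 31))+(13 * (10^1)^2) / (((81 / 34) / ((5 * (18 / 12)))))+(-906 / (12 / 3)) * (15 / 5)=3415.18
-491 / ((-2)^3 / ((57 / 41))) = 27987 / 328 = 85.33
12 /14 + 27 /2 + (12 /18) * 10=883 /42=21.02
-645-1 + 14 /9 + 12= -5692 /9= -632.44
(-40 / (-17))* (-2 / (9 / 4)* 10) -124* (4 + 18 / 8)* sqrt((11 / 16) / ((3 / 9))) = -775* sqrt(33) / 4 -3200 / 153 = -1133.92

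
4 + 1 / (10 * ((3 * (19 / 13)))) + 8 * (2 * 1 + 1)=15973 / 570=28.02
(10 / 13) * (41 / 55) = 82 / 143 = 0.57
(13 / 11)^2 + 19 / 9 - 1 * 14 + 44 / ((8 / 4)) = 12532 / 1089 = 11.51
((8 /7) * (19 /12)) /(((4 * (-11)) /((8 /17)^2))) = -608 /66759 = -0.01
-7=-7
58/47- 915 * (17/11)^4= -3590971427/688127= -5218.47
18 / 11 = 1.64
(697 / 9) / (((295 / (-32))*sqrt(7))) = -22304*sqrt(7) / 18585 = -3.18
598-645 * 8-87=-4649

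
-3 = -3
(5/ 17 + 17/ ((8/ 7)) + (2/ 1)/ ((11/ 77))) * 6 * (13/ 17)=133.83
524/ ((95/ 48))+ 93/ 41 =1040067/ 3895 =267.03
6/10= 3/5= 0.60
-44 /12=-11 /3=-3.67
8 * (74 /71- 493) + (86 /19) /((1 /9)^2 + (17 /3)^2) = -6907032315 /1755049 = -3935.52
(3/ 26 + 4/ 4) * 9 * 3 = 30.12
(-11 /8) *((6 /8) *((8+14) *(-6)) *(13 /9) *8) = 1573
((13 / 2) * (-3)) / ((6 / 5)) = -65 / 4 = -16.25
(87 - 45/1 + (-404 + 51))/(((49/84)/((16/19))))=-59712/133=-448.96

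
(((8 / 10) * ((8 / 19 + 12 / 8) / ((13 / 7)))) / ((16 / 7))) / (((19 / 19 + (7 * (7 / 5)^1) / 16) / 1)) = 0.22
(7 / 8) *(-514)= -1799 / 4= -449.75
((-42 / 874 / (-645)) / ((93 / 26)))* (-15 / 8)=-0.00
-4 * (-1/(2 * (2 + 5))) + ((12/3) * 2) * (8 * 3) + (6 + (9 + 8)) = 1507/7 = 215.29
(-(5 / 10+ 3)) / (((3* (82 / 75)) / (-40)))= 1750 / 41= 42.68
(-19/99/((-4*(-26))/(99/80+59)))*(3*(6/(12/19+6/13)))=-1739659/950400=-1.83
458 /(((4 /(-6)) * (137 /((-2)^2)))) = -2748 /137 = -20.06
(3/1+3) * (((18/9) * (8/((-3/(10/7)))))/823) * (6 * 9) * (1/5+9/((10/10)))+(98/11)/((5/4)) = -6485368/316855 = -20.47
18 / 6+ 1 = 4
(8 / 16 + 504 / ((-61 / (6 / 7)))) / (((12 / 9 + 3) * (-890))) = 2409 / 1411540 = 0.00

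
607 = 607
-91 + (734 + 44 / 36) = 5798 / 9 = 644.22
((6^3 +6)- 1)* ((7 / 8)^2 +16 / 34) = 17485 / 64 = 273.20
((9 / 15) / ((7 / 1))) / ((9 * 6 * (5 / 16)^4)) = 32768 / 196875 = 0.17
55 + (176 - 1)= 230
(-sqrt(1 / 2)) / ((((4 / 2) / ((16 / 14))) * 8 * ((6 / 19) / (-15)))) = 95 * sqrt(2) / 56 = 2.40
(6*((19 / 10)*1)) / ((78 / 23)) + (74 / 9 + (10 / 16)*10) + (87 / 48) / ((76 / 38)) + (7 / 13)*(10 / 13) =4661369 / 243360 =19.15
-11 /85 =-0.13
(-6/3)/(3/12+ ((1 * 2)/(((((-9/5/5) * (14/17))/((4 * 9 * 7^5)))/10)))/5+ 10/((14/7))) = 8/32653579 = 0.00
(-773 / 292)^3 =-461889917 / 24897088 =-18.55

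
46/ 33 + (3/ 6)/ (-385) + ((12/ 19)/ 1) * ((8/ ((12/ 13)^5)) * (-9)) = -140013901/ 2106720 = -66.46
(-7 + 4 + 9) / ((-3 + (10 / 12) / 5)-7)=-36 / 59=-0.61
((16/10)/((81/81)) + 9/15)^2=121/25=4.84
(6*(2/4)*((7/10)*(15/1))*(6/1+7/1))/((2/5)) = 4095/4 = 1023.75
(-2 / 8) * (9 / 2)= -1.12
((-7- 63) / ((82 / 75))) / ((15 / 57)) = -9975 / 41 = -243.29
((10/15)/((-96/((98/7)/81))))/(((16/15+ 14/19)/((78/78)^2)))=-665/999216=-0.00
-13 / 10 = -1.30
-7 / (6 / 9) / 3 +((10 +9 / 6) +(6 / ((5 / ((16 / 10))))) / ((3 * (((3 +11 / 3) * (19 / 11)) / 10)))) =4064 / 475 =8.56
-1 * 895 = -895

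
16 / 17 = 0.94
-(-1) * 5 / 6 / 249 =5 / 1494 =0.00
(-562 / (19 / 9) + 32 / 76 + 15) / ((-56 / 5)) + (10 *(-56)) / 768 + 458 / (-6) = -116339 / 2128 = -54.67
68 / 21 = 3.24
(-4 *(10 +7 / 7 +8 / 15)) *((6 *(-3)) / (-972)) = -346 / 405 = -0.85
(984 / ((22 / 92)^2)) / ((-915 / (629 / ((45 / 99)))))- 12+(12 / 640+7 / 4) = -13975290279 / 536800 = -26034.45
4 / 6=0.67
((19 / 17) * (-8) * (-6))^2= 831744 / 289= 2878.01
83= 83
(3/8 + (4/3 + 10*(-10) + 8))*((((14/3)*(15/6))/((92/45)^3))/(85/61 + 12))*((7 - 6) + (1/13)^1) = -327906376875/33081780992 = -9.91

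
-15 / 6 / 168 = -5 / 336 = -0.01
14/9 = 1.56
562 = 562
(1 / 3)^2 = 1 / 9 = 0.11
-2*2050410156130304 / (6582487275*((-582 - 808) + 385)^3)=4100820312260608 / 6681719093481534375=0.00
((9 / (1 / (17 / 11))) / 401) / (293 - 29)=51 / 388168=0.00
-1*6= -6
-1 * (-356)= 356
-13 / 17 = -0.76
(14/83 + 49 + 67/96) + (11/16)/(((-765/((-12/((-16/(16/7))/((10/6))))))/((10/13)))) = 49.86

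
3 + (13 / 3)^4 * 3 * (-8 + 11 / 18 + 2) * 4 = -5540105 / 243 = -22798.79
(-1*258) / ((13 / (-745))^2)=-143196450 / 169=-847316.27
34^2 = 1156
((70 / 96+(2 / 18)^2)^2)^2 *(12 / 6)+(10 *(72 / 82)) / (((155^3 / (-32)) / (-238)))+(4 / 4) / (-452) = 3019572050541538302703 / 4867179922215618969600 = 0.62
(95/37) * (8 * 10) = 205.41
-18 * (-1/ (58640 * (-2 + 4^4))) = 0.00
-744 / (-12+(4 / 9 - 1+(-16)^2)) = -3.06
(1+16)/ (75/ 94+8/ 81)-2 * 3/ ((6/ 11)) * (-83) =6362489/ 6827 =931.96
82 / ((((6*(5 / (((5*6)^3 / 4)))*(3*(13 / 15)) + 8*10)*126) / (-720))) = -3690000 / 630091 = -5.86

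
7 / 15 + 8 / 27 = 0.76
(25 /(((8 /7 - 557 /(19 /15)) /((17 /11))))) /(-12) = 56525 /7699956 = 0.01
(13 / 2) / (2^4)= 13 / 32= 0.41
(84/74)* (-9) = -378/37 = -10.22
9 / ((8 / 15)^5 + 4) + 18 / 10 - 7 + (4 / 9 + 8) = 755806003 / 138162060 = 5.47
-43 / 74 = -0.58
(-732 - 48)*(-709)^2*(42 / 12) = -1372319130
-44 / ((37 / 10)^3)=-44000 / 50653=-0.87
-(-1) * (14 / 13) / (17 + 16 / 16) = 7 / 117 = 0.06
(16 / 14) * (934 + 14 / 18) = 67304 / 63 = 1068.32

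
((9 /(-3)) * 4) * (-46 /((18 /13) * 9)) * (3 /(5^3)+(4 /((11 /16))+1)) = 303.08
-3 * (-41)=123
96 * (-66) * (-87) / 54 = 10208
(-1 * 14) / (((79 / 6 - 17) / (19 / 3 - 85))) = -6608 / 23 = -287.30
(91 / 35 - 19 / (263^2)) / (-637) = -899102 / 220303265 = -0.00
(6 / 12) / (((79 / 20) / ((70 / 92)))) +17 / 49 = 39464 / 89033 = 0.44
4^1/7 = 4/7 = 0.57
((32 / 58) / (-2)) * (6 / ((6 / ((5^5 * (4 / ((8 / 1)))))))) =-12500 / 29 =-431.03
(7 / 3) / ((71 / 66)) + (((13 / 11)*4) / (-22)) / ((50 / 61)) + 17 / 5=1139782 / 214775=5.31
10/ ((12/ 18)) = 15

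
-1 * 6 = -6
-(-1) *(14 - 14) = 0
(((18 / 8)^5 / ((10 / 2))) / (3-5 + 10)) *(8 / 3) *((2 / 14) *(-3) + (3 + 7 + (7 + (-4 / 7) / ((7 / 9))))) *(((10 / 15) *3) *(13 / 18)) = 87.94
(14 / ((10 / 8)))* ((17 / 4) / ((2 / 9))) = 1071 / 5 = 214.20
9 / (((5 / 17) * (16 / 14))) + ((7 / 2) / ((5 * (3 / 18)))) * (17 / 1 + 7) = 5103 / 40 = 127.58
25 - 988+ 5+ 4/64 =-15327/16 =-957.94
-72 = -72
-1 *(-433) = 433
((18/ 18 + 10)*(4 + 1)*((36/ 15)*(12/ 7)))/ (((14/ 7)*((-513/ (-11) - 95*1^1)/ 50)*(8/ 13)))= -353925/ 1862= -190.08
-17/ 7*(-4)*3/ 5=5.83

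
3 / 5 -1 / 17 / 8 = 403 / 680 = 0.59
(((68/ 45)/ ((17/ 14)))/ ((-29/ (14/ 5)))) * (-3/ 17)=784/ 36975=0.02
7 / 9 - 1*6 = -47 / 9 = -5.22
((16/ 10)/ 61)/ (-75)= -0.00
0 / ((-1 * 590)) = 0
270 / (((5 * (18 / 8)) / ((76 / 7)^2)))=138624 / 49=2829.06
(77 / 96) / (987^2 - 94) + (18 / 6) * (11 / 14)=1542935339 / 654578400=2.36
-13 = -13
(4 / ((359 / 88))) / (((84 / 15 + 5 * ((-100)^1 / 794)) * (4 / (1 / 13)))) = 87340 / 23022311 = 0.00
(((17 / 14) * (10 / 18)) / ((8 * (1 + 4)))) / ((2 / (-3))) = -17 / 672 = -0.03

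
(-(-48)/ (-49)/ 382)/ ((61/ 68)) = -1632/ 570899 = -0.00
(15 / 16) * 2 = 15 / 8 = 1.88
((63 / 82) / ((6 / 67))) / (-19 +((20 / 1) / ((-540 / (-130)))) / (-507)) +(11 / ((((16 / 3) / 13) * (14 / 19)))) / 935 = -6444141483 / 15626070880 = -0.41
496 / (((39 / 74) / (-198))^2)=11831314176 / 169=70007776.19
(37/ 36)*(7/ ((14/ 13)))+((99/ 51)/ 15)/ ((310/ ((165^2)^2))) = 11740871387/ 37944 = 309426.30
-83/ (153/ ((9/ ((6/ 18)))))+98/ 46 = -4894/ 391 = -12.52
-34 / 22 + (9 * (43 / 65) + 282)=286.41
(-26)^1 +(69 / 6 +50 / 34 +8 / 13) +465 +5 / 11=2202683 / 4862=453.04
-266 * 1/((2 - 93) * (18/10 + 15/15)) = 95/91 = 1.04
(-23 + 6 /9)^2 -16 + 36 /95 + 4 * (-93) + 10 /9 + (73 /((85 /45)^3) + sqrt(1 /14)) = sqrt(14) /14 + 517094492 /4200615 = 123.37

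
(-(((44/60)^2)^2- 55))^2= 7671426430756/2562890625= 2993.27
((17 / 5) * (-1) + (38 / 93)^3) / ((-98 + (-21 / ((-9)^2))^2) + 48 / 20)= 0.03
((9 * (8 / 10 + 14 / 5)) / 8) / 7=0.58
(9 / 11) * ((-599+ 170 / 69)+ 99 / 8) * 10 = -4779.50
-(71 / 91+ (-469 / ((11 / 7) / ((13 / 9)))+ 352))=705592 / 9009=78.32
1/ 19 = 0.05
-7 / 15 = -0.47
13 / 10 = 1.30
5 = 5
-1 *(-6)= 6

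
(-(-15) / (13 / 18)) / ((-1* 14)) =-135 / 91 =-1.48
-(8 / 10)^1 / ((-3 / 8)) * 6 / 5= 64 / 25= 2.56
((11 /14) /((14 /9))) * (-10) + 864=84177 /98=858.95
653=653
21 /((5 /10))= 42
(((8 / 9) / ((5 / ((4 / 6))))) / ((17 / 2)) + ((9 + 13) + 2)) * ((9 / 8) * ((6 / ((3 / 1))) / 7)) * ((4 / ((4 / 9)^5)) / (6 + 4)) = 135596187 / 761600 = 178.04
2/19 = 0.11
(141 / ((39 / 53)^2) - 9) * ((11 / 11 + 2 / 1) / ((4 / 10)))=318650 / 169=1885.50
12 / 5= 2.40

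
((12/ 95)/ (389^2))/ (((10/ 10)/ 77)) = 924/ 14375495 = 0.00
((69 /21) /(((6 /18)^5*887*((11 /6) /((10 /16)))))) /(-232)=-83835 /63381472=-0.00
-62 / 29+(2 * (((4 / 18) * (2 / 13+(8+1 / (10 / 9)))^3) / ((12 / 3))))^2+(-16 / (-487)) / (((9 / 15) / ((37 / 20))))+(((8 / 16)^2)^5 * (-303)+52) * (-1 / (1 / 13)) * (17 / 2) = 191666148749700999676129 / 176694108930144000000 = 1084.73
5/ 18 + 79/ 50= 418/ 225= 1.86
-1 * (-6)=6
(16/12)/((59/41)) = 164/177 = 0.93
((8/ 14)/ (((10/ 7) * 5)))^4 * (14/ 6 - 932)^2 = 124456336/ 3515625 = 35.40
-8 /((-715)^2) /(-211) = 8 /107868475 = 0.00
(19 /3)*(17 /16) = 323 /48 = 6.73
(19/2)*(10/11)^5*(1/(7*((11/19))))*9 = 162450000/12400927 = 13.10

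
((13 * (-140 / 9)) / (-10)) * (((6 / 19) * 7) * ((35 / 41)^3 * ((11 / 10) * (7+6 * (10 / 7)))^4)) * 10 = 188069393803291 / 7856994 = 23936558.15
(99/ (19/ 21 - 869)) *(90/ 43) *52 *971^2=-917357893452/ 78389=-11702635.49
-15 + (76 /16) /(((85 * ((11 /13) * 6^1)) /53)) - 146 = -160.42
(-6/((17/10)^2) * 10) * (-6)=36000/289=124.57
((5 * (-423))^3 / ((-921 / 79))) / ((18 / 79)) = 2186862782625 / 614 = 3561665769.75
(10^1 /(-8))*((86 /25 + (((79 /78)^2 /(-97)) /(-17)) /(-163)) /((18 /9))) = -140635653263 /65412004320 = -2.15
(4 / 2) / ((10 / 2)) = 2 / 5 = 0.40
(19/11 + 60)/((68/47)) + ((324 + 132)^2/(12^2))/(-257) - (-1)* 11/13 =94694473/2499068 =37.89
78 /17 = 4.59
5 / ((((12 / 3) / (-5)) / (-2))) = 25 / 2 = 12.50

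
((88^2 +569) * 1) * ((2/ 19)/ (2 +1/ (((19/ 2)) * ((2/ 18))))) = 8313/ 28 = 296.89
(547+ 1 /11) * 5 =30090 /11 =2735.45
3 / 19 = 0.16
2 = 2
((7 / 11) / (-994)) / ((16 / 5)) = -5 / 24992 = -0.00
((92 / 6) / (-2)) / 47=-23 / 141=-0.16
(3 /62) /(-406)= -3 /25172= -0.00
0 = 0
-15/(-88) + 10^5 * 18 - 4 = 158399663/88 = 1799996.17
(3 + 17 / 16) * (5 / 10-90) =-363.59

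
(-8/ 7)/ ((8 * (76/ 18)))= -9/ 266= -0.03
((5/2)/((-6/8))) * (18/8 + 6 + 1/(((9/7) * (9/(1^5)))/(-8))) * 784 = -4800040/243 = -19753.25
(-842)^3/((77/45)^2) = -1208819068200/5929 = -203882453.74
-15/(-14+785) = -5/257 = -0.02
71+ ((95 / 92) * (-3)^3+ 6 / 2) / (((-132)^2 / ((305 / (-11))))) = 417549131 / 5877696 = 71.04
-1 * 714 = -714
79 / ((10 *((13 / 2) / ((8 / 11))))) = 632 / 715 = 0.88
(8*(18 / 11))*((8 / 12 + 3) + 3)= 87.27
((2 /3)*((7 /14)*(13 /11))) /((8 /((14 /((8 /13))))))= 1183 /1056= 1.12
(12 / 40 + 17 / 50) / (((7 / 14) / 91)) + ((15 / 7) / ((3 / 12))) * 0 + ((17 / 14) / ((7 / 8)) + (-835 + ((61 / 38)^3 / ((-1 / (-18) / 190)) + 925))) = 12696176261 / 884450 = 14354.88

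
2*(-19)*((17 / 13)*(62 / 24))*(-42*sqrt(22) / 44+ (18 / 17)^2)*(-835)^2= -22175938350 / 221+ 48869197475*sqrt(22) / 572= 300385153.30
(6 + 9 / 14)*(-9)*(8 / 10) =-1674 / 35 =-47.83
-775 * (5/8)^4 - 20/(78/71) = -21798785/159744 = -136.46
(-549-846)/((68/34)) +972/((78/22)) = -11007/26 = -423.35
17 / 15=1.13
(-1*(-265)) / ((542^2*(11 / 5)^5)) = 828125 / 47310985964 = 0.00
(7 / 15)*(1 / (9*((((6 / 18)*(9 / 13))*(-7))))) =-13 / 405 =-0.03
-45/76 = -0.59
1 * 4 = 4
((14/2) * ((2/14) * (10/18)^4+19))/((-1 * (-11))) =873238/72171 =12.10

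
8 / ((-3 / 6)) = -16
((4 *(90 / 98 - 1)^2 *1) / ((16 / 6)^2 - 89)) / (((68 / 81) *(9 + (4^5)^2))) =-11664 / 31543669237465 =-0.00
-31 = -31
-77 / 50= -1.54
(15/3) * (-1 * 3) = -15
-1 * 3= -3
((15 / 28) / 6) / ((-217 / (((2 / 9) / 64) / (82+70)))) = -5 / 531965952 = -0.00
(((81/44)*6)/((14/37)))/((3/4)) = 2997/77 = 38.92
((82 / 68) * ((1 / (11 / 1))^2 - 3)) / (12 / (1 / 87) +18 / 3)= -7421 / 2159850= -0.00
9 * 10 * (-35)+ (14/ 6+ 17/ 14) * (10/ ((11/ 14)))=-102460/ 33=-3104.85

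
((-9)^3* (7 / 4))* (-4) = 5103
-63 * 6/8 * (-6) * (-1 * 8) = -2268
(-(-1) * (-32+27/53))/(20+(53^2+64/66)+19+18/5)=-275385/24945722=-0.01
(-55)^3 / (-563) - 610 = -177055 / 563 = -314.48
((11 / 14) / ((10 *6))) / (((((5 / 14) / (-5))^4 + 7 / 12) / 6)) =45276 / 336155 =0.13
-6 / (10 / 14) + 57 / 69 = -7.57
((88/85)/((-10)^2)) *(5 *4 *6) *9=4752/425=11.18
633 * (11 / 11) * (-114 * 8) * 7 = -4041072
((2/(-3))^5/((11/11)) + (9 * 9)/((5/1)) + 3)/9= 23168/10935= 2.12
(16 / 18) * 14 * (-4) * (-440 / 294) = 74.50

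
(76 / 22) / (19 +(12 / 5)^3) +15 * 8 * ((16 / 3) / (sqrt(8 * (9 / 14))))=4750 / 45133 +320 * sqrt(7) / 3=282.32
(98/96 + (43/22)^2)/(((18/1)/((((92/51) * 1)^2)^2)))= 62946315176/22101911667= 2.85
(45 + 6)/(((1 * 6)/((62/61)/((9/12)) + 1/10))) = 45271/3660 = 12.37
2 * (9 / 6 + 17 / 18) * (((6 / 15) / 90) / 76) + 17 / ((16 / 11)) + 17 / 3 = 10683401 / 615600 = 17.35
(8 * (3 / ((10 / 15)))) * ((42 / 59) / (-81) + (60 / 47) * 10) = 3820568 / 8319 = 459.26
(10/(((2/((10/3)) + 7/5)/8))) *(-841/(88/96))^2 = 4073938560/121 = 33668913.72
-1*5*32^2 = -5120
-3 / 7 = -0.43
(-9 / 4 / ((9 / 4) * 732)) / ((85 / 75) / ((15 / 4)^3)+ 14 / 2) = -16875 / 86732972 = -0.00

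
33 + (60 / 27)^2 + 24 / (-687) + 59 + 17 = 113.90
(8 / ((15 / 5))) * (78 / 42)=4.95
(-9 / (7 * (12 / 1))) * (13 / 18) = -13 / 168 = -0.08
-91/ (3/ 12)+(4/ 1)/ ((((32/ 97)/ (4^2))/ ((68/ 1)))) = 12828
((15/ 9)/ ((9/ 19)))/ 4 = 95/ 108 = 0.88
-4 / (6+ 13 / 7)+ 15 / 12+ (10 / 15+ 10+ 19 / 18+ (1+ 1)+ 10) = 48437 / 1980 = 24.46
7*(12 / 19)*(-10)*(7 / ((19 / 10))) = -58800 / 361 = -162.88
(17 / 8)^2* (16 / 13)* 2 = 289 / 26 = 11.12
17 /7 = 2.43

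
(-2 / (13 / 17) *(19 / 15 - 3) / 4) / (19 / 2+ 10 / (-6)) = 34 / 235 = 0.14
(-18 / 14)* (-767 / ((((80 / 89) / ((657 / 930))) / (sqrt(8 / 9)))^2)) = 291382595127 / 538160000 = 541.44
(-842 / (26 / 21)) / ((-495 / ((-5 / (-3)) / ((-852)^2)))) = 2947 / 934238448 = 0.00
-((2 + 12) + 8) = -22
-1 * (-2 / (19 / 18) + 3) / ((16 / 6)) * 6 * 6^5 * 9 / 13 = -13387.63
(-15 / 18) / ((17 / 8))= -20 / 51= -0.39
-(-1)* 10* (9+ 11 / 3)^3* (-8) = -4389760 / 27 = -162583.70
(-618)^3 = -236029032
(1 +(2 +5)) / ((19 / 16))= 6.74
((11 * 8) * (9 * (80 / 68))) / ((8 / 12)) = 23760 / 17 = 1397.65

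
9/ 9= 1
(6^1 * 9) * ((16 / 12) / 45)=1.60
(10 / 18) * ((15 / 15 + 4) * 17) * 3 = 425 / 3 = 141.67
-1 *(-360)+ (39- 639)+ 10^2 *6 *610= 365760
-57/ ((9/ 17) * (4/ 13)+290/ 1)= -12597/ 64126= -0.20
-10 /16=-5 /8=-0.62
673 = 673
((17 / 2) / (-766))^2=289 / 2347024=0.00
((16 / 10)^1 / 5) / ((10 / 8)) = 32 / 125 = 0.26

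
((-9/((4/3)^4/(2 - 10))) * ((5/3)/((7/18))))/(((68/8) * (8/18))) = 98415/3808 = 25.84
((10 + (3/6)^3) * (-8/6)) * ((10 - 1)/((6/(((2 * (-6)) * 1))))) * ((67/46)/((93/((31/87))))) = 1809/1334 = 1.36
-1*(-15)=15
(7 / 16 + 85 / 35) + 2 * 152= 34369 / 112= 306.87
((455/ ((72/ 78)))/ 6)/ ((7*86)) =845/ 6192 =0.14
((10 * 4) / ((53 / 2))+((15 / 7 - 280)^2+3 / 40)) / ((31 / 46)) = 184464084593 / 1610140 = 114564.00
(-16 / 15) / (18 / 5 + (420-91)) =-16 / 4989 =-0.00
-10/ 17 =-0.59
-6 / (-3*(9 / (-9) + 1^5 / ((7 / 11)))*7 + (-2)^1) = 3 / 7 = 0.43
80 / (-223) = -80 / 223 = -0.36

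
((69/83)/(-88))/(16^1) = -69/116864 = -0.00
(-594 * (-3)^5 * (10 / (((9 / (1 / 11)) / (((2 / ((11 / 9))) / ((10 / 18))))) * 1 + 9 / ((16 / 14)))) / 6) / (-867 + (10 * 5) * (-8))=-4.58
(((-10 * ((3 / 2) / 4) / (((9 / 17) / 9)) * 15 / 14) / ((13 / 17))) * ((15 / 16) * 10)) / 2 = -4876875 / 11648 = -418.69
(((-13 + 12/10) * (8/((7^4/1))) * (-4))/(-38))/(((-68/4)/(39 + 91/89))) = 3362528/345107735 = 0.01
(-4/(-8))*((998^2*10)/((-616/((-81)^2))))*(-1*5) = 40842389025/154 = 265210318.34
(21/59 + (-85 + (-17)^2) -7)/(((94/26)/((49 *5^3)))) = 927153500/2773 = 334350.34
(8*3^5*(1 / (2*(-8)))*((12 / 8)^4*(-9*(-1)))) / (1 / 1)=-177147 / 32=-5535.84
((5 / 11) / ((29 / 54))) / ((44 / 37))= 4995 / 7018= 0.71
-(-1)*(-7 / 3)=-7 / 3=-2.33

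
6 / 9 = 2 / 3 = 0.67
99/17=5.82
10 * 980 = 9800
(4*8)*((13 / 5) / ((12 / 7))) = 48.53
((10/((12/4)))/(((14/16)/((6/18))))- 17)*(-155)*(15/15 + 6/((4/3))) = 1689655/126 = 13409.96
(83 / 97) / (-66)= -83 / 6402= -0.01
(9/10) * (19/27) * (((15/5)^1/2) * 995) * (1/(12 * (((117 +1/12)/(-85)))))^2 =1092709/315844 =3.46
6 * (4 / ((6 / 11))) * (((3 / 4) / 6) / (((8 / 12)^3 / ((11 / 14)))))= 3267 / 224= 14.58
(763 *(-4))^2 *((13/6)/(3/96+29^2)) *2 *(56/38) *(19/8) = 13562209024/80739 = 167975.94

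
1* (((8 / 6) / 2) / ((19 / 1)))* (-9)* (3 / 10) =-9 / 95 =-0.09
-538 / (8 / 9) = -2421 / 4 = -605.25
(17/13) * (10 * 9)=1530/13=117.69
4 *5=20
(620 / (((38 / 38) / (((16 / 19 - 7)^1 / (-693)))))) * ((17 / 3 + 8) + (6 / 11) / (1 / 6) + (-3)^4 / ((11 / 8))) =20174180 / 48279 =417.87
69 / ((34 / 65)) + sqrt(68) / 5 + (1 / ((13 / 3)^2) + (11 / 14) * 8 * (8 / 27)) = 2 * sqrt(17) / 5 + 145335811 / 1085994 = 135.48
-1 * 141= -141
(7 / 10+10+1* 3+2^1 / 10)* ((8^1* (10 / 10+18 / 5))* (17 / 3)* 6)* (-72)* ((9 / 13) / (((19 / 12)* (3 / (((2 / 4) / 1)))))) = -563490432 / 6175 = -91253.51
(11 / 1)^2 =121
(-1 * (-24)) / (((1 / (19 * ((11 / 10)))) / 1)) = 2508 / 5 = 501.60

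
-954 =-954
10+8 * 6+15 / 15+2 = 61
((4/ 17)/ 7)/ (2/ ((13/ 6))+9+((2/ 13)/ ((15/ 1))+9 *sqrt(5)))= -2235/ 2050489+2025 *sqrt(5)/ 2050489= 0.00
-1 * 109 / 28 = -109 / 28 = -3.89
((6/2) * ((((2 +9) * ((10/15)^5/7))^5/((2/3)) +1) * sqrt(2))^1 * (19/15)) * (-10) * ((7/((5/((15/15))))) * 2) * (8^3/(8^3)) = -360961635735813908 * sqrt(2)/3390566585454405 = -150.56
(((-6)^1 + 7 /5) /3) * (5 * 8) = -184 /3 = -61.33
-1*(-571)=571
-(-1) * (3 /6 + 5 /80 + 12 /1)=201 /16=12.56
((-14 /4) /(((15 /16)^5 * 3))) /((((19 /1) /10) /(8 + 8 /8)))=-7340032 /961875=-7.63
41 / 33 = 1.24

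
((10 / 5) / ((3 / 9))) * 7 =42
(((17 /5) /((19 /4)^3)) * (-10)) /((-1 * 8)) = 272 /6859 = 0.04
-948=-948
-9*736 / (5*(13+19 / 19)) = -3312 / 35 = -94.63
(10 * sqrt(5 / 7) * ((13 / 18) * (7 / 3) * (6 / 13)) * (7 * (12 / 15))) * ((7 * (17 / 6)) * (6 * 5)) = 33320 * sqrt(35) / 9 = 21902.64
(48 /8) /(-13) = -6 /13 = -0.46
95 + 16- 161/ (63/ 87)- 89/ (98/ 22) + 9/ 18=-38459/ 294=-130.81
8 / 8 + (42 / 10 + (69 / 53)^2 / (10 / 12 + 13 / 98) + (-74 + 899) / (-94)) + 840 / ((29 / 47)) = 1847878725097 / 1359176785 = 1359.56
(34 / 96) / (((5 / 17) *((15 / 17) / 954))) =1301.94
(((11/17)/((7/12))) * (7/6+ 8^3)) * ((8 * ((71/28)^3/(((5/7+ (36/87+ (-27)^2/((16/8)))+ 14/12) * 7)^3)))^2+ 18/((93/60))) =670913540039048234885491395336469608582975843/101493993573443468701171482174645294516224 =6610.38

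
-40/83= -0.48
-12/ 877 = -0.01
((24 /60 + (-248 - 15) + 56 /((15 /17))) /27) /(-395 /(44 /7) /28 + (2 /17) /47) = 420043888 /127677465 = 3.29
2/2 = 1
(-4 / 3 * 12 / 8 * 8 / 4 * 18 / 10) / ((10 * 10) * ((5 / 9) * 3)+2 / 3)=-54 / 1255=-0.04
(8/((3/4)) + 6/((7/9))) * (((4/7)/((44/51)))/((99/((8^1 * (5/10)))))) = 26248/53361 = 0.49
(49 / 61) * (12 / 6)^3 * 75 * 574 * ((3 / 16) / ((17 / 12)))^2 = 85432725 / 17629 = 4846.15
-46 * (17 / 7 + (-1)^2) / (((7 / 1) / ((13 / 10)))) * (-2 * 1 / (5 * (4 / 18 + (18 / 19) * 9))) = 306774 / 229075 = 1.34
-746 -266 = -1012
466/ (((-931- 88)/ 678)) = -315948/ 1019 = -310.06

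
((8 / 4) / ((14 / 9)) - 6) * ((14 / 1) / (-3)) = 22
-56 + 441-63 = 322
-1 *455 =-455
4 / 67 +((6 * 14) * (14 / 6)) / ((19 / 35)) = 459696 / 1273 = 361.11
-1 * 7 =-7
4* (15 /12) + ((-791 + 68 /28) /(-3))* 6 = 11075 /7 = 1582.14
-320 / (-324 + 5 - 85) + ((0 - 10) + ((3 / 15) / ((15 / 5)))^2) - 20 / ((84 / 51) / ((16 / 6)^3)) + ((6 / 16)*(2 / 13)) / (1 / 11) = -5926818283 / 24815700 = -238.83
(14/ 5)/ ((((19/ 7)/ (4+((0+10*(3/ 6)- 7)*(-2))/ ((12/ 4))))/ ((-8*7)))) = -308.10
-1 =-1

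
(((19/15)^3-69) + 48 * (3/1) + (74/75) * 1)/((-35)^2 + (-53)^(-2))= 369824513/5806731375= 0.06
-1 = -1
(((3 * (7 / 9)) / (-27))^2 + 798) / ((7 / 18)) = 1495922 / 729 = 2052.02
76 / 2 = 38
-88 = -88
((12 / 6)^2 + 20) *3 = 72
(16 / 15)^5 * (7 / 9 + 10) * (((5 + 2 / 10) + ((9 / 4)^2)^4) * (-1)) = -336687063632 / 34171875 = -9852.75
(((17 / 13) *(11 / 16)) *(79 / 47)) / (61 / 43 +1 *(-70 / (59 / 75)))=-37479101 / 2171748176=-0.02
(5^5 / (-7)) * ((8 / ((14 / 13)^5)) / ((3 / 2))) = -1160290625 / 705894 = -1643.72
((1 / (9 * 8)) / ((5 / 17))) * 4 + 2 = 197 / 90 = 2.19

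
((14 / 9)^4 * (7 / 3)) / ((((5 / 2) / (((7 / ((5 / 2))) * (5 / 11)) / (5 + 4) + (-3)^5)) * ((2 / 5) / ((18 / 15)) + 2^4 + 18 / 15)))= -12930902432 / 170828757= -75.70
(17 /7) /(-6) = -17 /42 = -0.40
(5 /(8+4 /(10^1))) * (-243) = -2025 /14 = -144.64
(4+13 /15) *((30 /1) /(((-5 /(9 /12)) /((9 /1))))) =-1971 /10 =-197.10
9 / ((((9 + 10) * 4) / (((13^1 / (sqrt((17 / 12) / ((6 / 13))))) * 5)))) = 135 * sqrt(442) / 646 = 4.39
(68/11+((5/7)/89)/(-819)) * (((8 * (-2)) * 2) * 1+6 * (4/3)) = -277568488/1870869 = -148.36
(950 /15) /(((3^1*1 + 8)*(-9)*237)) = -190 /70389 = -0.00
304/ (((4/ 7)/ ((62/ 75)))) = 32984/ 75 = 439.79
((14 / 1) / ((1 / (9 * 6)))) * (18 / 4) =3402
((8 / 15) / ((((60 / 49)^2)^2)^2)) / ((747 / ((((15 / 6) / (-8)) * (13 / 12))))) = -432028097404813 / 9033646694400000000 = -0.00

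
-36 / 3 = -12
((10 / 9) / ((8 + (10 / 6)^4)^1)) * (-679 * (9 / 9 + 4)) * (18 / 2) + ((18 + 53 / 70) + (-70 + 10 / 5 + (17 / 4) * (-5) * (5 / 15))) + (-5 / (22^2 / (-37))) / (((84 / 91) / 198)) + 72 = -24260781527 / 11762520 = -2062.55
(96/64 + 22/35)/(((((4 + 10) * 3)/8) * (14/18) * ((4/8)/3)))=5364/1715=3.13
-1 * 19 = -19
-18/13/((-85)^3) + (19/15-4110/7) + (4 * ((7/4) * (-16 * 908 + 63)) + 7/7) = -17074079012197/167656125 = -101839.88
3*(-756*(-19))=43092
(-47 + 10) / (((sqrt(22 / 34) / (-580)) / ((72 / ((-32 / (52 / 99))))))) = -278980 * sqrt(187) / 121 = -31528.88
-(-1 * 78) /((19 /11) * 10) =429 /95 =4.52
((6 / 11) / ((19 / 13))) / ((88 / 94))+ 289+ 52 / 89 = 118667391 / 409222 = 289.98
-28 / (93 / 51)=-476 / 31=-15.35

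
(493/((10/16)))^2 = 15555136/25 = 622205.44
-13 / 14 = -0.93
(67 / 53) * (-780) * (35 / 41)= -1829100 / 2173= -841.74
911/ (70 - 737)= -911/ 667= -1.37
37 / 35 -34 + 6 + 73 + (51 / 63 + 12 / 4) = 748 / 15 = 49.87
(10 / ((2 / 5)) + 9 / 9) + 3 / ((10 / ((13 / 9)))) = 26.43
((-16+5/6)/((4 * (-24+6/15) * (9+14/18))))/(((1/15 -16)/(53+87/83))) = -0.06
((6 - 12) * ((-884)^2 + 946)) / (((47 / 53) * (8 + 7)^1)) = -82934612 / 235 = -352913.24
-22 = -22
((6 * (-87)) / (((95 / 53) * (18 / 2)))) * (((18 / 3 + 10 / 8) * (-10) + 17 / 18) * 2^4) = 31674496 / 855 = 37046.19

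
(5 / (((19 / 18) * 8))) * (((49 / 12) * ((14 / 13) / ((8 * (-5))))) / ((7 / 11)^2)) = -2541 / 15808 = -0.16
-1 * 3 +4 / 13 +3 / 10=-311 / 130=-2.39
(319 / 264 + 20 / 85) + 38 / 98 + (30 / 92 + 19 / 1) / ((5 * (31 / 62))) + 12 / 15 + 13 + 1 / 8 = 6749759 / 287385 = 23.49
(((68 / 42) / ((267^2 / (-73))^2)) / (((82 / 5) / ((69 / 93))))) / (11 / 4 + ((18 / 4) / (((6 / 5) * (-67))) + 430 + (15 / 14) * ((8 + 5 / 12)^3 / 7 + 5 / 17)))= 10632226398080 / 72576633674806440551271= 0.00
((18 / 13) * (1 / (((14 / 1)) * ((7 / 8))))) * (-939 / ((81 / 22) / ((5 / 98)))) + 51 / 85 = -0.87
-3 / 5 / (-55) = 3 / 275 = 0.01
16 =16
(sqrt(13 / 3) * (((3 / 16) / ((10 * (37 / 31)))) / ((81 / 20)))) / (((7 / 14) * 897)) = 31 * sqrt(39) / 10753236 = 0.00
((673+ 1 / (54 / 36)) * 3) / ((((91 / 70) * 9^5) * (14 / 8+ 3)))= 80840 / 14585103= 0.01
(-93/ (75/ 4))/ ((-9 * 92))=31/ 5175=0.01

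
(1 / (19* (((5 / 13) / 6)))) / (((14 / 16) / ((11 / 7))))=1.47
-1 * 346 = -346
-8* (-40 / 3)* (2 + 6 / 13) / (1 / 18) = 61440 / 13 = 4726.15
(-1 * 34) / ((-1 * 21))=34 / 21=1.62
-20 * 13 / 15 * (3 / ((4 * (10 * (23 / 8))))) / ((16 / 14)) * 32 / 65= -112 / 575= -0.19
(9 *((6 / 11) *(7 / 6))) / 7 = 9 / 11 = 0.82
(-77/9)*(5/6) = -385/54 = -7.13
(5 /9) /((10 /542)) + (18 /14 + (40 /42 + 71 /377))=772799 /23751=32.54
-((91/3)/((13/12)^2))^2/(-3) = 37632/169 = 222.67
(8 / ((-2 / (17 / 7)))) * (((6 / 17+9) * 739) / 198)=-78334 / 231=-339.11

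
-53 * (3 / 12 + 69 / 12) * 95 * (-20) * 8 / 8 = 604200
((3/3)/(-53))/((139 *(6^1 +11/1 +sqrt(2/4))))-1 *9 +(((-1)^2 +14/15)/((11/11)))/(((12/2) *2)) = -6762963689/765136620 +sqrt(2)/4250759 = -8.84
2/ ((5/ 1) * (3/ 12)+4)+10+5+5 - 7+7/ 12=391/ 28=13.96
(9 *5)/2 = 45/2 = 22.50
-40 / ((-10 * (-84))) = -1 / 21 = -0.05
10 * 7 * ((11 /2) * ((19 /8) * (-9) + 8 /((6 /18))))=8085 /8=1010.62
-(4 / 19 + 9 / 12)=-73 / 76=-0.96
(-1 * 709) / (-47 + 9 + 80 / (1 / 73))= -709 / 5802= -0.12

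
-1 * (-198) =198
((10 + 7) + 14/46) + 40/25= 2174/115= 18.90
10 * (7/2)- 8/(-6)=109/3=36.33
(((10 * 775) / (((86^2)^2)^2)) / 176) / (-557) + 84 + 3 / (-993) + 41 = 6068103607695434839391679 / 48546002178836683237376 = 125.00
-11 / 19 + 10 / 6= 62 / 57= 1.09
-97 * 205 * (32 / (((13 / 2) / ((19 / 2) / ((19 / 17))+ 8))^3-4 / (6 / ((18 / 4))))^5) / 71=1191885931244938887506642445 / 29155186704343013760737297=40.88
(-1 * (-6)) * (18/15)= 36/5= 7.20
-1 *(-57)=57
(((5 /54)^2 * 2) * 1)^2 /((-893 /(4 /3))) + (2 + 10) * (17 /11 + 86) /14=8226314428417 /109627243803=75.04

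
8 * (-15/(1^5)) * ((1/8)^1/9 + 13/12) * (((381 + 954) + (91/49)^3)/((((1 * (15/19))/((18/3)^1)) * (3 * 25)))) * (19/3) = -26243297876/231525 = -113349.74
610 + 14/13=7944/13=611.08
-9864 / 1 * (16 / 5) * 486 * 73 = -5599279872 / 5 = -1119855974.40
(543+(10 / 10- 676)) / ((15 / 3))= -132 / 5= -26.40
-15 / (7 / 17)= -255 / 7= -36.43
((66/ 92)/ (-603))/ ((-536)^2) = -11/ 2656338816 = -0.00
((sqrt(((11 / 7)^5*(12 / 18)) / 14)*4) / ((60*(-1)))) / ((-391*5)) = 121*sqrt(33) / 30175425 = 0.00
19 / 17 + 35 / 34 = 73 / 34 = 2.15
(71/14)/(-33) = -0.15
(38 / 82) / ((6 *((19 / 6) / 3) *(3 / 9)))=9 / 41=0.22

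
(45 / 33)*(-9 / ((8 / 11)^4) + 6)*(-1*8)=1607895 / 5632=285.49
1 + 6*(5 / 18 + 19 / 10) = 211 / 15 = 14.07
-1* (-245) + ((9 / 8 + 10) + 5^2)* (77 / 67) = 153573 / 536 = 286.52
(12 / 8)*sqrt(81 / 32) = 27*sqrt(2) / 16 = 2.39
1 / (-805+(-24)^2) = -1 / 229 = -0.00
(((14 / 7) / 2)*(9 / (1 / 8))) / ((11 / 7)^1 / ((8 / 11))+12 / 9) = 12096 / 587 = 20.61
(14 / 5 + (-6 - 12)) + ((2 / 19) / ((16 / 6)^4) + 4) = -2178667 / 194560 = -11.20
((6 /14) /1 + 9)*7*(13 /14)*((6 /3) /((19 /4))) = 3432 /133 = 25.80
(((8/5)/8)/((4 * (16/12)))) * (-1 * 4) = -3/20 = -0.15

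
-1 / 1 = -1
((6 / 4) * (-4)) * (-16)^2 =-1536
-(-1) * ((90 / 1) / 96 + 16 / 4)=79 / 16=4.94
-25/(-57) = 25/57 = 0.44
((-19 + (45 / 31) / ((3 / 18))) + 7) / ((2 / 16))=-816 / 31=-26.32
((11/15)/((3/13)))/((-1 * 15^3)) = -143/151875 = -0.00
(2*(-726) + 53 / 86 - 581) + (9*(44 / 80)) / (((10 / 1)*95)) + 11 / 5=-1658655843 / 817000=-2030.18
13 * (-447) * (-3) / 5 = 17433 / 5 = 3486.60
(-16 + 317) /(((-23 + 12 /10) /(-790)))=1188950 /109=10907.80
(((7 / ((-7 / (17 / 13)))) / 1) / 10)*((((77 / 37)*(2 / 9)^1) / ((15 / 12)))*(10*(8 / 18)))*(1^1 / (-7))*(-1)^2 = 5984 / 194805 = 0.03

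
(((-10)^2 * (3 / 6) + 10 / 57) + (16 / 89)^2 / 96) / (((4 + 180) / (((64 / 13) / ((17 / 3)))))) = 0.24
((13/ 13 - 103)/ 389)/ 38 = -0.01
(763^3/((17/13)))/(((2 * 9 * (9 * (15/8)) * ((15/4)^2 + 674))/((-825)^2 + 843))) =770184288263936/695385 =1107565288.67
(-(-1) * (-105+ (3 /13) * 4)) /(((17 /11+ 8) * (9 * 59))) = -4961 /241605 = -0.02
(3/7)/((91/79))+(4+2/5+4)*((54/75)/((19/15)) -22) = -54358569/302575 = -179.65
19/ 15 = 1.27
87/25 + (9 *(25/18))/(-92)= 15383/4600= 3.34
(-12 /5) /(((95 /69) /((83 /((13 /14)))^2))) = -1118002032 /80275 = -13927.15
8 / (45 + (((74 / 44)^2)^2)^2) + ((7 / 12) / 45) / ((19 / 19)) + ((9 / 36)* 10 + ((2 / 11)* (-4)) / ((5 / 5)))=66057648655006607 / 35532448952463540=1.86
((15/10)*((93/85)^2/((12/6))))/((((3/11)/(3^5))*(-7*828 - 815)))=-2101707/17368900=-0.12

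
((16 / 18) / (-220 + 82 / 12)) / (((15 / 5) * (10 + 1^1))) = -16 / 126621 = -0.00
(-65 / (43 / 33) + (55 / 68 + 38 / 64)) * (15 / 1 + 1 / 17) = -9072568 / 12427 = -730.07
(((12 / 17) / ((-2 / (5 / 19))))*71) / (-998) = 1065 / 161177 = 0.01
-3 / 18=-0.17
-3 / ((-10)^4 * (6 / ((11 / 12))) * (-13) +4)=33 / 9359956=0.00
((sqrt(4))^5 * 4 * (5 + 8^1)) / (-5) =-1664 / 5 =-332.80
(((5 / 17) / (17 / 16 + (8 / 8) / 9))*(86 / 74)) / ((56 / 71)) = 274770 / 744107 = 0.37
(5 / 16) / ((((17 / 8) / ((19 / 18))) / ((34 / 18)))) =95 / 324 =0.29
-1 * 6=-6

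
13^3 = 2197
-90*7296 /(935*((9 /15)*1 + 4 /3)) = -1969920 /5423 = -363.25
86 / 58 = 43 / 29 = 1.48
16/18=8/9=0.89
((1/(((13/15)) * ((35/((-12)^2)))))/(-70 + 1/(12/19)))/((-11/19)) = 98496/821821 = 0.12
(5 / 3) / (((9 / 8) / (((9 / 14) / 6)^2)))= 5 / 294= 0.02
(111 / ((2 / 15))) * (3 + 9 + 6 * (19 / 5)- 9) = 42957 / 2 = 21478.50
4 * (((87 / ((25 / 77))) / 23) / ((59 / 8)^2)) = 1714944 / 2001575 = 0.86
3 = 3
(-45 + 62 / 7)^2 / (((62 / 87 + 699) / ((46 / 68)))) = 128082009 / 101417750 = 1.26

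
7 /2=3.50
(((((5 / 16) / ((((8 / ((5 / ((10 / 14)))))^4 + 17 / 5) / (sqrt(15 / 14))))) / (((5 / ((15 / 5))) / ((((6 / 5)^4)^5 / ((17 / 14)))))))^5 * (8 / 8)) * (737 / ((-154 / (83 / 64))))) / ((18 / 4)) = -29391594779330357287864548791257565330307604269091024701056988342402699201423622243068722282496 * sqrt(210) / 124065522540826378624952477086843212486228809364856577775182433498457612586207687854766845703125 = -3.43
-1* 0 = 0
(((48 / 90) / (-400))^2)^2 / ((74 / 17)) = 17 / 23414062500000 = 0.00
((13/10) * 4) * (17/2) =221/5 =44.20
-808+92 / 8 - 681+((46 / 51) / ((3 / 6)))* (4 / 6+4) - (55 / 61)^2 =-1469.89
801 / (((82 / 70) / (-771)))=-21614985 / 41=-527194.76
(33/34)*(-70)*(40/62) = -23100/527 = -43.83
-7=-7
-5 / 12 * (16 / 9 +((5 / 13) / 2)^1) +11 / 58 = -51401 / 81432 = -0.63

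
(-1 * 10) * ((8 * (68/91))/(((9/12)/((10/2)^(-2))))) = -4352/1365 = -3.19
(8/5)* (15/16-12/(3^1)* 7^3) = -21937/10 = -2193.70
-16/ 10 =-8/ 5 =-1.60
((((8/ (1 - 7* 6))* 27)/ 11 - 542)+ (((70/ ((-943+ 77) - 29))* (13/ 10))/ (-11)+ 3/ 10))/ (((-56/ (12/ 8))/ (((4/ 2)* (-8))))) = -1313064513/ 5651030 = -232.36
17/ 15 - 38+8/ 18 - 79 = -5194/ 45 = -115.42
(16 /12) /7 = 4 /21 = 0.19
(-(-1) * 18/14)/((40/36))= 81/70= 1.16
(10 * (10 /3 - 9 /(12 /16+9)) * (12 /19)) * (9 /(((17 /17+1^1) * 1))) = 16920 /247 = 68.50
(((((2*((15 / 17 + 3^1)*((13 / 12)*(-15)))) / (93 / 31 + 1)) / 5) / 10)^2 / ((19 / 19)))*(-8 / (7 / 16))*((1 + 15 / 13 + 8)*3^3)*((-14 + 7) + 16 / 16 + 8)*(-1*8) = 31924.42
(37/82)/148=1/328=0.00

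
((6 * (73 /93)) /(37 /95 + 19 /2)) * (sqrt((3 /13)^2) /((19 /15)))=65700 /757237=0.09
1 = 1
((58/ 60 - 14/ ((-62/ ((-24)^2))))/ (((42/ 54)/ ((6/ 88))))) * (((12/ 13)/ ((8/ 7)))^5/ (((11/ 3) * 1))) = 1919640074499/ 1782681655040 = 1.08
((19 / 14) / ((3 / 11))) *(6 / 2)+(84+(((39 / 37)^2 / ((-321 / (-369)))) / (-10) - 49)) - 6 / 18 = 760845851 / 15380715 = 49.47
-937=-937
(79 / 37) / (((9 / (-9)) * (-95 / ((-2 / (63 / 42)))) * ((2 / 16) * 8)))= -316 / 10545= -0.03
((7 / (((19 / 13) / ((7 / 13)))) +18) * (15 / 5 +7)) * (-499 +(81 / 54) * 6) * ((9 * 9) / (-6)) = 25864650 / 19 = 1361297.37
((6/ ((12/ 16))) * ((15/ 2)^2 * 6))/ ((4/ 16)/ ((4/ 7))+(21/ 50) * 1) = 1080000/ 343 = 3148.69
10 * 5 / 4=12.50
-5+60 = 55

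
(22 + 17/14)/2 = 325/28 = 11.61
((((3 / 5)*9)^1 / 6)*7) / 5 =63 / 50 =1.26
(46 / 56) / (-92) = -1 / 112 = -0.01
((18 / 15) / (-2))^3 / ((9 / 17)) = -51 / 125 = -0.41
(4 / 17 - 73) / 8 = -9.10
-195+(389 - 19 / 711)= 137915 / 711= 193.97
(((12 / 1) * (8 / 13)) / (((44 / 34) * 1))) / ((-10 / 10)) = -816 / 143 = -5.71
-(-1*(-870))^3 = -658503000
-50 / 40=-5 / 4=-1.25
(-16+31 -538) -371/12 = -6647/12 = -553.92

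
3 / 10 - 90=-89.70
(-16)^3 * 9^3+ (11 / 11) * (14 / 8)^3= -191102633 / 64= -2985978.64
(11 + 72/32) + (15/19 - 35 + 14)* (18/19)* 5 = -119107/1444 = -82.48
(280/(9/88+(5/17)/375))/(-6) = -452.82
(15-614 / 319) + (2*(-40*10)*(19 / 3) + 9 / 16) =-77371979 / 15312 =-5053.03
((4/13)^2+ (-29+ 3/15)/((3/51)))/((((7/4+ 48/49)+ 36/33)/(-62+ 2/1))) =10701487104/1392053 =7687.56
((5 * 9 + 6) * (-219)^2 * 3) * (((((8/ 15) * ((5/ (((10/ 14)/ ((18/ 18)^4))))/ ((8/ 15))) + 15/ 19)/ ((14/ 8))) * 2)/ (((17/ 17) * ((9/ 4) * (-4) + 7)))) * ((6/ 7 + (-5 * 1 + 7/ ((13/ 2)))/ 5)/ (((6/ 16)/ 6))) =-2293693003008/ 60515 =-37902883.63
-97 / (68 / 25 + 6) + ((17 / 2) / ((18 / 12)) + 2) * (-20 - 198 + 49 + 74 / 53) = -14974979 / 11554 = -1296.09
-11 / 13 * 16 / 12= -44 / 39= -1.13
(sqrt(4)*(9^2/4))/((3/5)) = 135/2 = 67.50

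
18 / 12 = 3 / 2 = 1.50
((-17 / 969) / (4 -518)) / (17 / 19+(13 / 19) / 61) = 61 / 1619100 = 0.00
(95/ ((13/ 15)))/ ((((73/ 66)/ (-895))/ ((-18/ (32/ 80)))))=3787863750/ 949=3991426.50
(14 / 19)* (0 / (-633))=0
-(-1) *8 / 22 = 4 / 11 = 0.36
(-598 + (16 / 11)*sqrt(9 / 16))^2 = 43112356 / 121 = 356300.46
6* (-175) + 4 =-1046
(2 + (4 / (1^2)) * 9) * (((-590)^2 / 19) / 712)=87025 / 89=977.81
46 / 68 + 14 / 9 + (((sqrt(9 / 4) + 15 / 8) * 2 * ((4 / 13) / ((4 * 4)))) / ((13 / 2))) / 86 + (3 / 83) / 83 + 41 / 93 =10157186357437 / 3799132603344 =2.67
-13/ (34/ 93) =-1209/ 34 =-35.56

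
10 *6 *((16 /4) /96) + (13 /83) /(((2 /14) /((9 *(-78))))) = -127349 /166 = -767.16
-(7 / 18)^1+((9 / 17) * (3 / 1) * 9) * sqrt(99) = -7 / 18+729 * sqrt(11) / 17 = 141.84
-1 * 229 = -229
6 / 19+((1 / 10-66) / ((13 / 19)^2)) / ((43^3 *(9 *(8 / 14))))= 28991594713 / 91906911720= 0.32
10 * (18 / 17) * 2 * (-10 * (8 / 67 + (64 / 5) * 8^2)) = -197619840 / 1139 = -173502.93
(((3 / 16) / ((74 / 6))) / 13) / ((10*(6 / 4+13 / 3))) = 27 / 1346800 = 0.00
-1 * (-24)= 24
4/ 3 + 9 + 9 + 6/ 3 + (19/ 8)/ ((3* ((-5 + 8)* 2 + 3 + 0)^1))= 4627/ 216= 21.42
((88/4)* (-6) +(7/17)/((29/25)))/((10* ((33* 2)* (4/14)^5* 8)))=-1090791107/83297280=-13.10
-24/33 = -8/11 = -0.73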